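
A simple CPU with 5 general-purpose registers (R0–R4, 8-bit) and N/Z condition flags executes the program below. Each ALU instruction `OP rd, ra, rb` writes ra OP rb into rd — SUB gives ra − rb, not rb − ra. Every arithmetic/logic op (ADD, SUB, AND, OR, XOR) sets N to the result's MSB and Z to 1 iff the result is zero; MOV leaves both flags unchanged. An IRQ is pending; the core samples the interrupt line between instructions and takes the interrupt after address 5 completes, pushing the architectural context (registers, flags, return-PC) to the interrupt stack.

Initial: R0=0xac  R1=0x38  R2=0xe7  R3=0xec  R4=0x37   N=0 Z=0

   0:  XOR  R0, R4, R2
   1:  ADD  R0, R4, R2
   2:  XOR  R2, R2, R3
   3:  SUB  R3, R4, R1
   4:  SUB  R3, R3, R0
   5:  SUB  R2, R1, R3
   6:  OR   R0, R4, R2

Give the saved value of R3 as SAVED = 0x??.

SAVED = 0xe1

after  0: R0=0xd0 R1=0x38 R2=0xe7 R3=0xec R4=0x37  N=1 Z=0
after  1: R0=0x1e R1=0x38 R2=0xe7 R3=0xec R4=0x37  N=0 Z=0
after  2: R0=0x1e R1=0x38 R2=0x0b R3=0xec R4=0x37  N=0 Z=0
after  3: R0=0x1e R1=0x38 R2=0x0b R3=0xff R4=0x37  N=1 Z=0
after  4: R0=0x1e R1=0x38 R2=0x0b R3=0xe1 R4=0x37  N=1 Z=0
after  5: R0=0x1e R1=0x38 R2=0x57 R3=0xe1 R4=0x37  N=0 Z=0
-- IRQ taken; context saved, return-PC = 6 --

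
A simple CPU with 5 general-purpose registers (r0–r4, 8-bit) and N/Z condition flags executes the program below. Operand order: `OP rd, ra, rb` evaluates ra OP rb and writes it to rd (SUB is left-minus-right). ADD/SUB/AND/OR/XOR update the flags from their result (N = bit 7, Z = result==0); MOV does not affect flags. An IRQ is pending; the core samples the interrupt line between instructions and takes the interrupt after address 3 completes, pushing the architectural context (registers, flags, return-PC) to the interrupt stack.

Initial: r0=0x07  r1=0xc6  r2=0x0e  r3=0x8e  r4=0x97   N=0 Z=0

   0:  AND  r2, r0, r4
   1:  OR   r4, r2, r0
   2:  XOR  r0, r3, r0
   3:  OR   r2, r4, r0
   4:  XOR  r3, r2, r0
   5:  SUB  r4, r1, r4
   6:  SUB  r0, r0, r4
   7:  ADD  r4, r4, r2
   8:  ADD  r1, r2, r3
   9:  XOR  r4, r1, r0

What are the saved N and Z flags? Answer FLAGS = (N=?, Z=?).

FLAGS = (N=1, Z=0)

after  0: r0=0x07 r1=0xc6 r2=0x07 r3=0x8e r4=0x97  N=0 Z=0
after  1: r0=0x07 r1=0xc6 r2=0x07 r3=0x8e r4=0x07  N=0 Z=0
after  2: r0=0x89 r1=0xc6 r2=0x07 r3=0x8e r4=0x07  N=1 Z=0
after  3: r0=0x89 r1=0xc6 r2=0x8f r3=0x8e r4=0x07  N=1 Z=0
-- IRQ taken; context saved, return-PC = 4 --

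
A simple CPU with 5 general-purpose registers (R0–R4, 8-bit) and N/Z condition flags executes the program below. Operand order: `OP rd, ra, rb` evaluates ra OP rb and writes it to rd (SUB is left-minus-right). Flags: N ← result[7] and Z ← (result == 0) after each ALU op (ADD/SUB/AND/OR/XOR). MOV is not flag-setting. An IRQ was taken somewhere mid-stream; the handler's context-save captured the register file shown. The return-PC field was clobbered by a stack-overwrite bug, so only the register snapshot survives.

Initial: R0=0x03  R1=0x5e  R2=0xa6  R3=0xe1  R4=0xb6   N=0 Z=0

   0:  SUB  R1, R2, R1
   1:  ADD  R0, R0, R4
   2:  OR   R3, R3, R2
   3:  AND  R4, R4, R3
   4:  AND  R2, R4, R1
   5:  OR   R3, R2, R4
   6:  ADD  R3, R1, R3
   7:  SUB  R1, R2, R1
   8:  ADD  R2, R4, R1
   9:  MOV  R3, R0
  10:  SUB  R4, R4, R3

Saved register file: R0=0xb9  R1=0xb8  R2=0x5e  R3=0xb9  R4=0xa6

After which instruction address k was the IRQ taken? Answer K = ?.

after  0: R0=0x03 R1=0x48 R2=0xa6 R3=0xe1 R4=0xb6  N=0 Z=0
after  1: R0=0xb9 R1=0x48 R2=0xa6 R3=0xe1 R4=0xb6  N=1 Z=0
after  2: R0=0xb9 R1=0x48 R2=0xa6 R3=0xe7 R4=0xb6  N=1 Z=0
after  3: R0=0xb9 R1=0x48 R2=0xa6 R3=0xe7 R4=0xa6  N=1 Z=0
after  4: R0=0xb9 R1=0x48 R2=0x00 R3=0xe7 R4=0xa6  N=0 Z=1
after  5: R0=0xb9 R1=0x48 R2=0x00 R3=0xa6 R4=0xa6  N=1 Z=0
after  6: R0=0xb9 R1=0x48 R2=0x00 R3=0xee R4=0xa6  N=1 Z=0
after  7: R0=0xb9 R1=0xb8 R2=0x00 R3=0xee R4=0xa6  N=1 Z=0
after  8: R0=0xb9 R1=0xb8 R2=0x5e R3=0xee R4=0xa6  N=0 Z=0
after  9: R0=0xb9 R1=0xb8 R2=0x5e R3=0xb9 R4=0xa6  N=0 Z=0
-- IRQ taken; context saved, return-PC = 10 --

K = 9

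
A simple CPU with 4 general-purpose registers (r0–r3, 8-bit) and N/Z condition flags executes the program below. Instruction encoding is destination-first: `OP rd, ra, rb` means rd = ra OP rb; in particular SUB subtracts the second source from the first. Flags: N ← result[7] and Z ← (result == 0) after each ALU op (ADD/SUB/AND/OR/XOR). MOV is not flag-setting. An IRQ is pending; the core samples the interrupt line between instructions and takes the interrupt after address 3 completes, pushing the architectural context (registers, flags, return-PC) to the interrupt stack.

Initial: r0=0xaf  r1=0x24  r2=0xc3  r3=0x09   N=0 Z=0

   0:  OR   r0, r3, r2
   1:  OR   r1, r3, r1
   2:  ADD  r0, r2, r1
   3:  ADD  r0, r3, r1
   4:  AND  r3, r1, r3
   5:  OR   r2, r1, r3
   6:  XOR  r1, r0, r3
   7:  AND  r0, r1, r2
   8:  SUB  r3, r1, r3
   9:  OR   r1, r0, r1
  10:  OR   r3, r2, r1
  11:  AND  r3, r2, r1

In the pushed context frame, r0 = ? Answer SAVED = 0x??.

after  0: r0=0xcb r1=0x24 r2=0xc3 r3=0x09  N=1 Z=0
after  1: r0=0xcb r1=0x2d r2=0xc3 r3=0x09  N=0 Z=0
after  2: r0=0xf0 r1=0x2d r2=0xc3 r3=0x09  N=1 Z=0
after  3: r0=0x36 r1=0x2d r2=0xc3 r3=0x09  N=0 Z=0
-- IRQ taken; context saved, return-PC = 4 --

SAVED = 0x36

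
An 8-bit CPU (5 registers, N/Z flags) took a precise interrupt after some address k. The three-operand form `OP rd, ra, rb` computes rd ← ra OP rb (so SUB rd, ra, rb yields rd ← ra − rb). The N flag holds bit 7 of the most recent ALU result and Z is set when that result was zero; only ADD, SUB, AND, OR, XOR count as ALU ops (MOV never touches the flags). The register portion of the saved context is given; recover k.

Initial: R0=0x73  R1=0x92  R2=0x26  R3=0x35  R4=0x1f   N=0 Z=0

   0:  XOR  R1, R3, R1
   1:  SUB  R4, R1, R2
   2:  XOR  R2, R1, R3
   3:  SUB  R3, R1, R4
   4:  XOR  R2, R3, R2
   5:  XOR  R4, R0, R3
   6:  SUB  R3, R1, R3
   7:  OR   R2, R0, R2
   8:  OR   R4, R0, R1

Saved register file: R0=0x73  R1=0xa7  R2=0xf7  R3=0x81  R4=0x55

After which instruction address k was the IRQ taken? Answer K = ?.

K = 7

after  0: R0=0x73 R1=0xa7 R2=0x26 R3=0x35 R4=0x1f  N=1 Z=0
after  1: R0=0x73 R1=0xa7 R2=0x26 R3=0x35 R4=0x81  N=1 Z=0
after  2: R0=0x73 R1=0xa7 R2=0x92 R3=0x35 R4=0x81  N=1 Z=0
after  3: R0=0x73 R1=0xa7 R2=0x92 R3=0x26 R4=0x81  N=0 Z=0
after  4: R0=0x73 R1=0xa7 R2=0xb4 R3=0x26 R4=0x81  N=1 Z=0
after  5: R0=0x73 R1=0xa7 R2=0xb4 R3=0x26 R4=0x55  N=0 Z=0
after  6: R0=0x73 R1=0xa7 R2=0xb4 R3=0x81 R4=0x55  N=1 Z=0
after  7: R0=0x73 R1=0xa7 R2=0xf7 R3=0x81 R4=0x55  N=1 Z=0
-- IRQ taken; context saved, return-PC = 8 --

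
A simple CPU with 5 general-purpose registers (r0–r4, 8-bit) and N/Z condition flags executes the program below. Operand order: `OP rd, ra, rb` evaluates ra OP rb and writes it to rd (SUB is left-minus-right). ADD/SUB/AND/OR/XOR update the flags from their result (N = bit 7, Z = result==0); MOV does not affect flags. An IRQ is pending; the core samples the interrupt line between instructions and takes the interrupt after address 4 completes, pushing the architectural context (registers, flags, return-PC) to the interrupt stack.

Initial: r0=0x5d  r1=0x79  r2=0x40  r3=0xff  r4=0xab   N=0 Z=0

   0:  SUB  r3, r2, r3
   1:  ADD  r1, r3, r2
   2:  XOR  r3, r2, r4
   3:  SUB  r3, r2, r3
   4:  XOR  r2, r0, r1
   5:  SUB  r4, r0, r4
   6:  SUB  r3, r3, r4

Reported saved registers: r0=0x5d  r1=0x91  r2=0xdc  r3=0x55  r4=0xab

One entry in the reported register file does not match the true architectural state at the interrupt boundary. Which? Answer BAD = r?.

BAD = r1

after  0: r0=0x5d r1=0x79 r2=0x40 r3=0x41 r4=0xab  N=0 Z=0
after  1: r0=0x5d r1=0x81 r2=0x40 r3=0x41 r4=0xab  N=1 Z=0
after  2: r0=0x5d r1=0x81 r2=0x40 r3=0xeb r4=0xab  N=1 Z=0
after  3: r0=0x5d r1=0x81 r2=0x40 r3=0x55 r4=0xab  N=0 Z=0
after  4: r0=0x5d r1=0x81 r2=0xdc r3=0x55 r4=0xab  N=1 Z=0
-- IRQ taken; context saved, return-PC = 5 --
mismatch: r1: reported 0x91 vs actual 0x81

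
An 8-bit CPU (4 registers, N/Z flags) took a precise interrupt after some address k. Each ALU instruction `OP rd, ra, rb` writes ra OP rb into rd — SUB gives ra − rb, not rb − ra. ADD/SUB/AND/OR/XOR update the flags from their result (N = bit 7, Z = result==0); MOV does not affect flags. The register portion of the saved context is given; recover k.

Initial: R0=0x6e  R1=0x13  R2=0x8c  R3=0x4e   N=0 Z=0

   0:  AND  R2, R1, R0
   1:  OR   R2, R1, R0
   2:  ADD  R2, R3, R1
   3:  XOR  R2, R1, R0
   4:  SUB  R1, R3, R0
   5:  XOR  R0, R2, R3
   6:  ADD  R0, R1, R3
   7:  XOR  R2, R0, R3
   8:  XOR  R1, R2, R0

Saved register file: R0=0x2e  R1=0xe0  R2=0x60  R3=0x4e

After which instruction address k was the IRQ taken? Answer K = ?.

K = 7

after  0: R0=0x6e R1=0x13 R2=0x02 R3=0x4e  N=0 Z=0
after  1: R0=0x6e R1=0x13 R2=0x7f R3=0x4e  N=0 Z=0
after  2: R0=0x6e R1=0x13 R2=0x61 R3=0x4e  N=0 Z=0
after  3: R0=0x6e R1=0x13 R2=0x7d R3=0x4e  N=0 Z=0
after  4: R0=0x6e R1=0xe0 R2=0x7d R3=0x4e  N=1 Z=0
after  5: R0=0x33 R1=0xe0 R2=0x7d R3=0x4e  N=0 Z=0
after  6: R0=0x2e R1=0xe0 R2=0x7d R3=0x4e  N=0 Z=0
after  7: R0=0x2e R1=0xe0 R2=0x60 R3=0x4e  N=0 Z=0
-- IRQ taken; context saved, return-PC = 8 --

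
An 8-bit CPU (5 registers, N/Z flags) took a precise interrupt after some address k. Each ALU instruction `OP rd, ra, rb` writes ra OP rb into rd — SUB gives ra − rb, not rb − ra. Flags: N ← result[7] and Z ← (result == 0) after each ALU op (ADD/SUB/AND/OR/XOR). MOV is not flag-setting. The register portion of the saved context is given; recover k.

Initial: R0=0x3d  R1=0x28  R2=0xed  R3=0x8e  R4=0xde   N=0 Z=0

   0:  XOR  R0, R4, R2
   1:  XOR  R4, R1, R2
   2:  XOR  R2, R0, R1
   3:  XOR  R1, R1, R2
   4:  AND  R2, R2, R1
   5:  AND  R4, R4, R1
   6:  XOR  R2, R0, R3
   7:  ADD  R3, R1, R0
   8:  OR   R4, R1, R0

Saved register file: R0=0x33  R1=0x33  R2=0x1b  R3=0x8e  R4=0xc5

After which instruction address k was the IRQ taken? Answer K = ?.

after  0: R0=0x33 R1=0x28 R2=0xed R3=0x8e R4=0xde  N=0 Z=0
after  1: R0=0x33 R1=0x28 R2=0xed R3=0x8e R4=0xc5  N=1 Z=0
after  2: R0=0x33 R1=0x28 R2=0x1b R3=0x8e R4=0xc5  N=0 Z=0
after  3: R0=0x33 R1=0x33 R2=0x1b R3=0x8e R4=0xc5  N=0 Z=0
-- IRQ taken; context saved, return-PC = 4 --

K = 3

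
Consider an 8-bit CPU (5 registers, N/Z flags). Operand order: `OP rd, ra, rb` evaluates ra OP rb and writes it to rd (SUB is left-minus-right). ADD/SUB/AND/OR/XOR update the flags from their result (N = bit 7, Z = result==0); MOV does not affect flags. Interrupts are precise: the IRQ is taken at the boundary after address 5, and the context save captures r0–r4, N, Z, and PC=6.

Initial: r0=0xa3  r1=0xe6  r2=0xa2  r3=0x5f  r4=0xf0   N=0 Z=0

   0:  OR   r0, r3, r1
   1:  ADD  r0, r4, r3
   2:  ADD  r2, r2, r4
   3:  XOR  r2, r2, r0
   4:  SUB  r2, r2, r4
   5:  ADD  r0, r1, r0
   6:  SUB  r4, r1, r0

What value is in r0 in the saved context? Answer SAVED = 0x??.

SAVED = 0x35

after  0: r0=0xff r1=0xe6 r2=0xa2 r3=0x5f r4=0xf0  N=1 Z=0
after  1: r0=0x4f r1=0xe6 r2=0xa2 r3=0x5f r4=0xf0  N=0 Z=0
after  2: r0=0x4f r1=0xe6 r2=0x92 r3=0x5f r4=0xf0  N=1 Z=0
after  3: r0=0x4f r1=0xe6 r2=0xdd r3=0x5f r4=0xf0  N=1 Z=0
after  4: r0=0x4f r1=0xe6 r2=0xed r3=0x5f r4=0xf0  N=1 Z=0
after  5: r0=0x35 r1=0xe6 r2=0xed r3=0x5f r4=0xf0  N=0 Z=0
-- IRQ taken; context saved, return-PC = 6 --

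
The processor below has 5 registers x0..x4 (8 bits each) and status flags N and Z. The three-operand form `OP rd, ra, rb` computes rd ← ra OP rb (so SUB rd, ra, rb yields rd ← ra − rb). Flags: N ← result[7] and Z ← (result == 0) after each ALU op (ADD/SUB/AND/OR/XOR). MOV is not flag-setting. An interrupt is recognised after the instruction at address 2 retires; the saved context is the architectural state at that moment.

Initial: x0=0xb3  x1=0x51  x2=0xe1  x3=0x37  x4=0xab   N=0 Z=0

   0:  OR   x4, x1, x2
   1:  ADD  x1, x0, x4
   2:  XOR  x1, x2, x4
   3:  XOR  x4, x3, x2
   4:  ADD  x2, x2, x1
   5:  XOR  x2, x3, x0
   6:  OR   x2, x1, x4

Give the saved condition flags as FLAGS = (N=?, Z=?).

after  0: x0=0xb3 x1=0x51 x2=0xe1 x3=0x37 x4=0xf1  N=1 Z=0
after  1: x0=0xb3 x1=0xa4 x2=0xe1 x3=0x37 x4=0xf1  N=1 Z=0
after  2: x0=0xb3 x1=0x10 x2=0xe1 x3=0x37 x4=0xf1  N=0 Z=0
-- IRQ taken; context saved, return-PC = 3 --

FLAGS = (N=0, Z=0)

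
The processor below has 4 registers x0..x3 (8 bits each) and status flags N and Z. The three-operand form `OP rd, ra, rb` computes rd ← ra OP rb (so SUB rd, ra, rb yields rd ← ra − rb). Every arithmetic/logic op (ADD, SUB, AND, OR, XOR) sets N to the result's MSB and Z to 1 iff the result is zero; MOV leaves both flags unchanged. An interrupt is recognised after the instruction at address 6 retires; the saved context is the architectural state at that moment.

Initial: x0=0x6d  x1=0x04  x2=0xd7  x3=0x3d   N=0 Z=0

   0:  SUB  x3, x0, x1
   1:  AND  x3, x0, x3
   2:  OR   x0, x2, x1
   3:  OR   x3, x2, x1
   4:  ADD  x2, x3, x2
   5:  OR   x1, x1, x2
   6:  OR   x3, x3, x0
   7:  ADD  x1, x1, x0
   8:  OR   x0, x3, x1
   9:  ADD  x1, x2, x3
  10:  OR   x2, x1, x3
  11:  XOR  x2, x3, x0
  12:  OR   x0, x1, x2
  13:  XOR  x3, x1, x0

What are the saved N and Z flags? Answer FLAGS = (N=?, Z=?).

after  0: x0=0x6d x1=0x04 x2=0xd7 x3=0x69  N=0 Z=0
after  1: x0=0x6d x1=0x04 x2=0xd7 x3=0x69  N=0 Z=0
after  2: x0=0xd7 x1=0x04 x2=0xd7 x3=0x69  N=1 Z=0
after  3: x0=0xd7 x1=0x04 x2=0xd7 x3=0xd7  N=1 Z=0
after  4: x0=0xd7 x1=0x04 x2=0xae x3=0xd7  N=1 Z=0
after  5: x0=0xd7 x1=0xae x2=0xae x3=0xd7  N=1 Z=0
after  6: x0=0xd7 x1=0xae x2=0xae x3=0xd7  N=1 Z=0
-- IRQ taken; context saved, return-PC = 7 --

FLAGS = (N=1, Z=0)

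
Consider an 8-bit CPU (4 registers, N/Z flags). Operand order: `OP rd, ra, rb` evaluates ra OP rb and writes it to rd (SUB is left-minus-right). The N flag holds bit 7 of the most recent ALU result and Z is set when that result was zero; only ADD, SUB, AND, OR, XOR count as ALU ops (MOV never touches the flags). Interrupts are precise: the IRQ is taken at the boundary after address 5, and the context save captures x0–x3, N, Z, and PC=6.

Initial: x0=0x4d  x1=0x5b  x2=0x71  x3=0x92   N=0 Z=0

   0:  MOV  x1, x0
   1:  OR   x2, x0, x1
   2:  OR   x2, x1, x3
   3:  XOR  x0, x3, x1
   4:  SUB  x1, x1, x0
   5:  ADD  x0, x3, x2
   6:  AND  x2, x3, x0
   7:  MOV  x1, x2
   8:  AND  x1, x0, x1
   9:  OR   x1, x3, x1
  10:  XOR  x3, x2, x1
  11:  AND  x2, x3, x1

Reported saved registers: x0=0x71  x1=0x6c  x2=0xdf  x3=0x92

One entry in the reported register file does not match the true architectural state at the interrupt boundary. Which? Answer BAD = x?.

after  0: x0=0x4d x1=0x4d x2=0x71 x3=0x92  N=0 Z=0
after  1: x0=0x4d x1=0x4d x2=0x4d x3=0x92  N=0 Z=0
after  2: x0=0x4d x1=0x4d x2=0xdf x3=0x92  N=1 Z=0
after  3: x0=0xdf x1=0x4d x2=0xdf x3=0x92  N=1 Z=0
after  4: x0=0xdf x1=0x6e x2=0xdf x3=0x92  N=0 Z=0
after  5: x0=0x71 x1=0x6e x2=0xdf x3=0x92  N=0 Z=0
-- IRQ taken; context saved, return-PC = 6 --
mismatch: x1: reported 0x6c vs actual 0x6e

BAD = x1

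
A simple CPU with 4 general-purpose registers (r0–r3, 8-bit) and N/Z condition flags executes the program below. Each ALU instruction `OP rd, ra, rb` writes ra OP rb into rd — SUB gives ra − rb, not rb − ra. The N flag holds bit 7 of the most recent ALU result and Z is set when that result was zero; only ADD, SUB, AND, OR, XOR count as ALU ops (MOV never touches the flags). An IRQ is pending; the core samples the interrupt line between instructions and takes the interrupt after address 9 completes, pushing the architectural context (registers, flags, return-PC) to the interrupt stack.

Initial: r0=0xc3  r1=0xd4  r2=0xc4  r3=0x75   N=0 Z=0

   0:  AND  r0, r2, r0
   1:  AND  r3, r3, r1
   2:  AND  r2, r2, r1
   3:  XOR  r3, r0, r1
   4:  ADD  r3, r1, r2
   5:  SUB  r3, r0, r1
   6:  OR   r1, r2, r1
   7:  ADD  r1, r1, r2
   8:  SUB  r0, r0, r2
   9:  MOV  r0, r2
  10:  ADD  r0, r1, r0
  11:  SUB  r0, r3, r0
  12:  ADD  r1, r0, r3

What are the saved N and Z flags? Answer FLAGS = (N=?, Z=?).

FLAGS = (N=1, Z=0)

after  0: r0=0xc0 r1=0xd4 r2=0xc4 r3=0x75  N=1 Z=0
after  1: r0=0xc0 r1=0xd4 r2=0xc4 r3=0x54  N=0 Z=0
after  2: r0=0xc0 r1=0xd4 r2=0xc4 r3=0x54  N=1 Z=0
after  3: r0=0xc0 r1=0xd4 r2=0xc4 r3=0x14  N=0 Z=0
after  4: r0=0xc0 r1=0xd4 r2=0xc4 r3=0x98  N=1 Z=0
after  5: r0=0xc0 r1=0xd4 r2=0xc4 r3=0xec  N=1 Z=0
after  6: r0=0xc0 r1=0xd4 r2=0xc4 r3=0xec  N=1 Z=0
after  7: r0=0xc0 r1=0x98 r2=0xc4 r3=0xec  N=1 Z=0
after  8: r0=0xfc r1=0x98 r2=0xc4 r3=0xec  N=1 Z=0
after  9: r0=0xc4 r1=0x98 r2=0xc4 r3=0xec  N=1 Z=0
-- IRQ taken; context saved, return-PC = 10 --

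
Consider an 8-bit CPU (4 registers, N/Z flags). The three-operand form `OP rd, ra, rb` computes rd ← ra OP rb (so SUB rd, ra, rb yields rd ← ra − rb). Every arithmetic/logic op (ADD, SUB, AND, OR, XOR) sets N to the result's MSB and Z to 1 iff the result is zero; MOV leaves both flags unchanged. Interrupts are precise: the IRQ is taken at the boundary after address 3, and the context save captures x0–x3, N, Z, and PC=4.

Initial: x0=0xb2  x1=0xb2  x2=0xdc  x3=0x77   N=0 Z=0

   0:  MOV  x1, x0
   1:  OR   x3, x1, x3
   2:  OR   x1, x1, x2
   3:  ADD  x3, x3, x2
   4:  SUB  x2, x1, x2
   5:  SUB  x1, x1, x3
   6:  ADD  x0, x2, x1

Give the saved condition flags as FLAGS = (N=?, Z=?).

FLAGS = (N=1, Z=0)

after  0: x0=0xb2 x1=0xb2 x2=0xdc x3=0x77  N=0 Z=0
after  1: x0=0xb2 x1=0xb2 x2=0xdc x3=0xf7  N=1 Z=0
after  2: x0=0xb2 x1=0xfe x2=0xdc x3=0xf7  N=1 Z=0
after  3: x0=0xb2 x1=0xfe x2=0xdc x3=0xd3  N=1 Z=0
-- IRQ taken; context saved, return-PC = 4 --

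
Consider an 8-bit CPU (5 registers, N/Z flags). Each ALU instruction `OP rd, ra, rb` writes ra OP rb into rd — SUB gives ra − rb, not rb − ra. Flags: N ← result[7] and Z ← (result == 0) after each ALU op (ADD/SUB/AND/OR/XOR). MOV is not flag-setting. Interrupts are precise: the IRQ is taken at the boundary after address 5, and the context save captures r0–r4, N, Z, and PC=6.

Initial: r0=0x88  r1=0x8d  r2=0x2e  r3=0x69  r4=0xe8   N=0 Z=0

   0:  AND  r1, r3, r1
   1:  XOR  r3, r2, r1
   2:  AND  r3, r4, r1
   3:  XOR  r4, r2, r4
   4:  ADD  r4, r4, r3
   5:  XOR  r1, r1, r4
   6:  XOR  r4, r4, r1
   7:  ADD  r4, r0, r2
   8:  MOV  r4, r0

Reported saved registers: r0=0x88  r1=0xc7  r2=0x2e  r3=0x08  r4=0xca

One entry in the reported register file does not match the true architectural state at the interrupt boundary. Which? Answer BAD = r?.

BAD = r4

after  0: r0=0x88 r1=0x09 r2=0x2e r3=0x69 r4=0xe8  N=0 Z=0
after  1: r0=0x88 r1=0x09 r2=0x2e r3=0x27 r4=0xe8  N=0 Z=0
after  2: r0=0x88 r1=0x09 r2=0x2e r3=0x08 r4=0xe8  N=0 Z=0
after  3: r0=0x88 r1=0x09 r2=0x2e r3=0x08 r4=0xc6  N=1 Z=0
after  4: r0=0x88 r1=0x09 r2=0x2e r3=0x08 r4=0xce  N=1 Z=0
after  5: r0=0x88 r1=0xc7 r2=0x2e r3=0x08 r4=0xce  N=1 Z=0
-- IRQ taken; context saved, return-PC = 6 --
mismatch: r4: reported 0xca vs actual 0xce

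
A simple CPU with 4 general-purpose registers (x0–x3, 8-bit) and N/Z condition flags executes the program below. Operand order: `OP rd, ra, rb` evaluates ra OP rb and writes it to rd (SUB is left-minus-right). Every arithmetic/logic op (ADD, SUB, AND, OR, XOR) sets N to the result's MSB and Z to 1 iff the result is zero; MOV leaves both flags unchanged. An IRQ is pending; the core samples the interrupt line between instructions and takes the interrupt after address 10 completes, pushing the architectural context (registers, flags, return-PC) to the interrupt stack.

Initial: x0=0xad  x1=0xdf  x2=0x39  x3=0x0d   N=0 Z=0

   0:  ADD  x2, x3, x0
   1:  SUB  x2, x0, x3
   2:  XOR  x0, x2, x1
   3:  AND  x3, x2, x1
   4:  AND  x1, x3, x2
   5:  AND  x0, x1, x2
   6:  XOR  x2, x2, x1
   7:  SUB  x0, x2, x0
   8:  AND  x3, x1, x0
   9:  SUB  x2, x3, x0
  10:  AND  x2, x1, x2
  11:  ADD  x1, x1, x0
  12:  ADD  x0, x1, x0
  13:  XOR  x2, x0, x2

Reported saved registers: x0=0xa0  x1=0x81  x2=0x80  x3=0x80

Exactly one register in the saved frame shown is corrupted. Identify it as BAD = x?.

BAD = x1

after  0: x0=0xad x1=0xdf x2=0xba x3=0x0d  N=1 Z=0
after  1: x0=0xad x1=0xdf x2=0xa0 x3=0x0d  N=1 Z=0
after  2: x0=0x7f x1=0xdf x2=0xa0 x3=0x0d  N=0 Z=0
after  3: x0=0x7f x1=0xdf x2=0xa0 x3=0x80  N=1 Z=0
after  4: x0=0x7f x1=0x80 x2=0xa0 x3=0x80  N=1 Z=0
after  5: x0=0x80 x1=0x80 x2=0xa0 x3=0x80  N=1 Z=0
after  6: x0=0x80 x1=0x80 x2=0x20 x3=0x80  N=0 Z=0
after  7: x0=0xa0 x1=0x80 x2=0x20 x3=0x80  N=1 Z=0
after  8: x0=0xa0 x1=0x80 x2=0x20 x3=0x80  N=1 Z=0
after  9: x0=0xa0 x1=0x80 x2=0xe0 x3=0x80  N=1 Z=0
after 10: x0=0xa0 x1=0x80 x2=0x80 x3=0x80  N=1 Z=0
-- IRQ taken; context saved, return-PC = 11 --
mismatch: x1: reported 0x81 vs actual 0x80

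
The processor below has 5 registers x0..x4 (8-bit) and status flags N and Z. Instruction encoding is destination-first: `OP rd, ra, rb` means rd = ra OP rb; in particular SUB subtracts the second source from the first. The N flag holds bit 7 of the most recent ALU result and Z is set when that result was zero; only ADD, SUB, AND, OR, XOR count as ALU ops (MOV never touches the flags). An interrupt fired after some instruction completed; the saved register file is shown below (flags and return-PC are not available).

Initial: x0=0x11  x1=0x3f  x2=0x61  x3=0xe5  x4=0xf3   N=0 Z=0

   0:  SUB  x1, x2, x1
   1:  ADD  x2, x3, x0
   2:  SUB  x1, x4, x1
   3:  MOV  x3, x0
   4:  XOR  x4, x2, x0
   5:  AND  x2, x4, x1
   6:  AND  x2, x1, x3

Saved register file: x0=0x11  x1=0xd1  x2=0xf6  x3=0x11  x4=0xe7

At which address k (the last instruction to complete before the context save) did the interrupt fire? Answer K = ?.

K = 4

after  0: x0=0x11 x1=0x22 x2=0x61 x3=0xe5 x4=0xf3  N=0 Z=0
after  1: x0=0x11 x1=0x22 x2=0xf6 x3=0xe5 x4=0xf3  N=1 Z=0
after  2: x0=0x11 x1=0xd1 x2=0xf6 x3=0xe5 x4=0xf3  N=1 Z=0
after  3: x0=0x11 x1=0xd1 x2=0xf6 x3=0x11 x4=0xf3  N=1 Z=0
after  4: x0=0x11 x1=0xd1 x2=0xf6 x3=0x11 x4=0xe7  N=1 Z=0
-- IRQ taken; context saved, return-PC = 5 --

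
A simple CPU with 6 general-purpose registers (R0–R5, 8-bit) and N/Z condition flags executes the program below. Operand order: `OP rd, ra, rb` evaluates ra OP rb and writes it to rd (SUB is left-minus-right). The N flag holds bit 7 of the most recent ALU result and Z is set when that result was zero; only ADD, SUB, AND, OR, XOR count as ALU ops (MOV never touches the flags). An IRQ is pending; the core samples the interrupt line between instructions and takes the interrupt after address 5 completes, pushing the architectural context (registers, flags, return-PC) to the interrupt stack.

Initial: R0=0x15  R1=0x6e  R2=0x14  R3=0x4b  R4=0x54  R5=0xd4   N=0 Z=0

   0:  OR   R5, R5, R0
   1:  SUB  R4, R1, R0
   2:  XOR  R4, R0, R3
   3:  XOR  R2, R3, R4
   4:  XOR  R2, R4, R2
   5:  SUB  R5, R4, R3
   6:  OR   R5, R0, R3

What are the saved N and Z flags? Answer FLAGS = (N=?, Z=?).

after  0: R0=0x15 R1=0x6e R2=0x14 R3=0x4b R4=0x54 R5=0xd5  N=1 Z=0
after  1: R0=0x15 R1=0x6e R2=0x14 R3=0x4b R4=0x59 R5=0xd5  N=0 Z=0
after  2: R0=0x15 R1=0x6e R2=0x14 R3=0x4b R4=0x5e R5=0xd5  N=0 Z=0
after  3: R0=0x15 R1=0x6e R2=0x15 R3=0x4b R4=0x5e R5=0xd5  N=0 Z=0
after  4: R0=0x15 R1=0x6e R2=0x4b R3=0x4b R4=0x5e R5=0xd5  N=0 Z=0
after  5: R0=0x15 R1=0x6e R2=0x4b R3=0x4b R4=0x5e R5=0x13  N=0 Z=0
-- IRQ taken; context saved, return-PC = 6 --

FLAGS = (N=0, Z=0)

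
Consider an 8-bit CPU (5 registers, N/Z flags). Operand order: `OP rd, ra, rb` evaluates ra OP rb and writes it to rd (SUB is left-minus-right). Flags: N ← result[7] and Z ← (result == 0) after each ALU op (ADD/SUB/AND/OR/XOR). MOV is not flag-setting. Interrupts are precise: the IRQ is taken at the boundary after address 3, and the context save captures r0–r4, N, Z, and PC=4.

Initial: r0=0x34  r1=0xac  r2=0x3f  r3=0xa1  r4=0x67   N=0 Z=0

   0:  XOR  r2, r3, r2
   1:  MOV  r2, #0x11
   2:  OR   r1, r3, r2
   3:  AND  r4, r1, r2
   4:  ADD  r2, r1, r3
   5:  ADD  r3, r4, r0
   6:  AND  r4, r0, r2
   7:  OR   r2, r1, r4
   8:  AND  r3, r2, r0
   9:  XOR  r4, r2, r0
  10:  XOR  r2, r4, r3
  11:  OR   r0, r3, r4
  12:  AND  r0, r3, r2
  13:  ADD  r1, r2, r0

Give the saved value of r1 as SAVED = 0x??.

SAVED = 0xb1

after  0: r0=0x34 r1=0xac r2=0x9e r3=0xa1 r4=0x67  N=1 Z=0
after  1: r0=0x34 r1=0xac r2=0x11 r3=0xa1 r4=0x67  N=1 Z=0
after  2: r0=0x34 r1=0xb1 r2=0x11 r3=0xa1 r4=0x67  N=1 Z=0
after  3: r0=0x34 r1=0xb1 r2=0x11 r3=0xa1 r4=0x11  N=0 Z=0
-- IRQ taken; context saved, return-PC = 4 --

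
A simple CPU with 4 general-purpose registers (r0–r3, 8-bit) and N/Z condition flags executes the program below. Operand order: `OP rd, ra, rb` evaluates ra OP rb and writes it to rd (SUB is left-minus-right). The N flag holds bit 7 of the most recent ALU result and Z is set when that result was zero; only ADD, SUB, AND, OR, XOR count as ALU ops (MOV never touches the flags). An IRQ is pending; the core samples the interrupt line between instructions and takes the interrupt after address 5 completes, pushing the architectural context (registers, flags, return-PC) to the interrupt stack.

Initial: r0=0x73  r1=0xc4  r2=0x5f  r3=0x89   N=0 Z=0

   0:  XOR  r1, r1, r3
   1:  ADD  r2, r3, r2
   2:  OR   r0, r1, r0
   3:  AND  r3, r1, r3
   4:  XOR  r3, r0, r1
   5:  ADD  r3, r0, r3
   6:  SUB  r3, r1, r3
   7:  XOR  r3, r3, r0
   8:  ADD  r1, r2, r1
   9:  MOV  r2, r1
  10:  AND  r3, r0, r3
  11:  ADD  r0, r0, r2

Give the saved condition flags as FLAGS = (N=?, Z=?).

after  0: r0=0x73 r1=0x4d r2=0x5f r3=0x89  N=0 Z=0
after  1: r0=0x73 r1=0x4d r2=0xe8 r3=0x89  N=1 Z=0
after  2: r0=0x7f r1=0x4d r2=0xe8 r3=0x89  N=0 Z=0
after  3: r0=0x7f r1=0x4d r2=0xe8 r3=0x09  N=0 Z=0
after  4: r0=0x7f r1=0x4d r2=0xe8 r3=0x32  N=0 Z=0
after  5: r0=0x7f r1=0x4d r2=0xe8 r3=0xb1  N=1 Z=0
-- IRQ taken; context saved, return-PC = 6 --

FLAGS = (N=1, Z=0)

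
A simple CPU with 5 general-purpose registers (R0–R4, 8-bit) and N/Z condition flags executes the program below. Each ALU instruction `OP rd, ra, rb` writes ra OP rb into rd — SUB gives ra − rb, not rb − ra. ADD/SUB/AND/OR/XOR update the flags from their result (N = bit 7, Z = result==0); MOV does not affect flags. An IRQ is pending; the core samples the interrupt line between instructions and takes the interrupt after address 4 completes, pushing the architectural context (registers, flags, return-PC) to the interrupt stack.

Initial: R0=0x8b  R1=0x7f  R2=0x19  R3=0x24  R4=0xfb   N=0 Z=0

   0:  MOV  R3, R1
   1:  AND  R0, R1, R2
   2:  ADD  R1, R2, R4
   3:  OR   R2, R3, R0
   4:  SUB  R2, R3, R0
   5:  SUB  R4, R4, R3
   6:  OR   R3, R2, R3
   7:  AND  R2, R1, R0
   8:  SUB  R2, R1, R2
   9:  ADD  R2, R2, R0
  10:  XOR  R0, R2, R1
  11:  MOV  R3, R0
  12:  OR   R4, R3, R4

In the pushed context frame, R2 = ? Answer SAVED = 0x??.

after  0: R0=0x8b R1=0x7f R2=0x19 R3=0x7f R4=0xfb  N=0 Z=0
after  1: R0=0x19 R1=0x7f R2=0x19 R3=0x7f R4=0xfb  N=0 Z=0
after  2: R0=0x19 R1=0x14 R2=0x19 R3=0x7f R4=0xfb  N=0 Z=0
after  3: R0=0x19 R1=0x14 R2=0x7f R3=0x7f R4=0xfb  N=0 Z=0
after  4: R0=0x19 R1=0x14 R2=0x66 R3=0x7f R4=0xfb  N=0 Z=0
-- IRQ taken; context saved, return-PC = 5 --

SAVED = 0x66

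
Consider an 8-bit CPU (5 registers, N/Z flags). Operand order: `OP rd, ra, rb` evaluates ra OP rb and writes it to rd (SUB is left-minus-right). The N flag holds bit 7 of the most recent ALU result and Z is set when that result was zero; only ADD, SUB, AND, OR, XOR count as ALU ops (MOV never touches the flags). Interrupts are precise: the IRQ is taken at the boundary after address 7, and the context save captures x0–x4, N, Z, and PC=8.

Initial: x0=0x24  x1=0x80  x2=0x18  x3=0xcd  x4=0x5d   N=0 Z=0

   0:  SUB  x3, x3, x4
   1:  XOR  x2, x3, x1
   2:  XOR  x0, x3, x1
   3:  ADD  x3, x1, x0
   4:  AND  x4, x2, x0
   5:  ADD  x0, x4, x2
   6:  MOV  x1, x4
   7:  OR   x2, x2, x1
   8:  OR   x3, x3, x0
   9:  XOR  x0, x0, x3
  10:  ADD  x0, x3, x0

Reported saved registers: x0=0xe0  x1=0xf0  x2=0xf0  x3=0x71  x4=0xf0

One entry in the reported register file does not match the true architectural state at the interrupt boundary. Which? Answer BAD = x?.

BAD = x3

after  0: x0=0x24 x1=0x80 x2=0x18 x3=0x70 x4=0x5d  N=0 Z=0
after  1: x0=0x24 x1=0x80 x2=0xf0 x3=0x70 x4=0x5d  N=1 Z=0
after  2: x0=0xf0 x1=0x80 x2=0xf0 x3=0x70 x4=0x5d  N=1 Z=0
after  3: x0=0xf0 x1=0x80 x2=0xf0 x3=0x70 x4=0x5d  N=0 Z=0
after  4: x0=0xf0 x1=0x80 x2=0xf0 x3=0x70 x4=0xf0  N=1 Z=0
after  5: x0=0xe0 x1=0x80 x2=0xf0 x3=0x70 x4=0xf0  N=1 Z=0
after  6: x0=0xe0 x1=0xf0 x2=0xf0 x3=0x70 x4=0xf0  N=1 Z=0
after  7: x0=0xe0 x1=0xf0 x2=0xf0 x3=0x70 x4=0xf0  N=1 Z=0
-- IRQ taken; context saved, return-PC = 8 --
mismatch: x3: reported 0x71 vs actual 0x70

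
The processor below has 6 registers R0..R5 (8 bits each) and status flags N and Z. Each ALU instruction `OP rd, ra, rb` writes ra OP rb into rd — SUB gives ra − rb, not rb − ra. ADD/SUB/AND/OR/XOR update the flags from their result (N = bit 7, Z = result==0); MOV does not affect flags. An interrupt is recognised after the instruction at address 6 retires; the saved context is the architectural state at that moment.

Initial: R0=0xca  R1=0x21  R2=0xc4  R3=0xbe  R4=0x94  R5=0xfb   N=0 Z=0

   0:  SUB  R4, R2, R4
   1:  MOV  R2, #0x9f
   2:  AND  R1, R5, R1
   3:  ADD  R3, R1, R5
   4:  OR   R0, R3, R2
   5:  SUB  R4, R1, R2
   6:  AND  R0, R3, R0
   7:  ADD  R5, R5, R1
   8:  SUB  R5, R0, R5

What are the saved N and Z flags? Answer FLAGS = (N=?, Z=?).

FLAGS = (N=0, Z=0)

after  0: R0=0xca R1=0x21 R2=0xc4 R3=0xbe R4=0x30 R5=0xfb  N=0 Z=0
after  1: R0=0xca R1=0x21 R2=0x9f R3=0xbe R4=0x30 R5=0xfb  N=0 Z=0
after  2: R0=0xca R1=0x21 R2=0x9f R3=0xbe R4=0x30 R5=0xfb  N=0 Z=0
after  3: R0=0xca R1=0x21 R2=0x9f R3=0x1c R4=0x30 R5=0xfb  N=0 Z=0
after  4: R0=0x9f R1=0x21 R2=0x9f R3=0x1c R4=0x30 R5=0xfb  N=1 Z=0
after  5: R0=0x9f R1=0x21 R2=0x9f R3=0x1c R4=0x82 R5=0xfb  N=1 Z=0
after  6: R0=0x1c R1=0x21 R2=0x9f R3=0x1c R4=0x82 R5=0xfb  N=0 Z=0
-- IRQ taken; context saved, return-PC = 7 --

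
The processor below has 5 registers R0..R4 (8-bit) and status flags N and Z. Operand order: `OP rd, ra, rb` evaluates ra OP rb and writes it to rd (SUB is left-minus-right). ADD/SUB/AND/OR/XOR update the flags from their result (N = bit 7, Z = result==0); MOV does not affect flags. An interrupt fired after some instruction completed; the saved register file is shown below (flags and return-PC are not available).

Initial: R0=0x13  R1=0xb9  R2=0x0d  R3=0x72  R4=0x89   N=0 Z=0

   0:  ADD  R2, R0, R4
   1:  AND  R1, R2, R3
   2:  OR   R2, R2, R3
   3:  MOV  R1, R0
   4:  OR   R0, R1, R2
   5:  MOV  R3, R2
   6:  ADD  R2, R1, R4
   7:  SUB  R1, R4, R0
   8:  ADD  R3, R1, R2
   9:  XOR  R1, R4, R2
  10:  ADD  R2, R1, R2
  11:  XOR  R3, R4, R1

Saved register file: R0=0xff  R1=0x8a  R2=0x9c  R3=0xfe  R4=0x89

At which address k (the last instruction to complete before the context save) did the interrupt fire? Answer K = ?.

after  0: R0=0x13 R1=0xb9 R2=0x9c R3=0x72 R4=0x89  N=1 Z=0
after  1: R0=0x13 R1=0x10 R2=0x9c R3=0x72 R4=0x89  N=0 Z=0
after  2: R0=0x13 R1=0x10 R2=0xfe R3=0x72 R4=0x89  N=1 Z=0
after  3: R0=0x13 R1=0x13 R2=0xfe R3=0x72 R4=0x89  N=1 Z=0
after  4: R0=0xff R1=0x13 R2=0xfe R3=0x72 R4=0x89  N=1 Z=0
after  5: R0=0xff R1=0x13 R2=0xfe R3=0xfe R4=0x89  N=1 Z=0
after  6: R0=0xff R1=0x13 R2=0x9c R3=0xfe R4=0x89  N=1 Z=0
after  7: R0=0xff R1=0x8a R2=0x9c R3=0xfe R4=0x89  N=1 Z=0
-- IRQ taken; context saved, return-PC = 8 --

K = 7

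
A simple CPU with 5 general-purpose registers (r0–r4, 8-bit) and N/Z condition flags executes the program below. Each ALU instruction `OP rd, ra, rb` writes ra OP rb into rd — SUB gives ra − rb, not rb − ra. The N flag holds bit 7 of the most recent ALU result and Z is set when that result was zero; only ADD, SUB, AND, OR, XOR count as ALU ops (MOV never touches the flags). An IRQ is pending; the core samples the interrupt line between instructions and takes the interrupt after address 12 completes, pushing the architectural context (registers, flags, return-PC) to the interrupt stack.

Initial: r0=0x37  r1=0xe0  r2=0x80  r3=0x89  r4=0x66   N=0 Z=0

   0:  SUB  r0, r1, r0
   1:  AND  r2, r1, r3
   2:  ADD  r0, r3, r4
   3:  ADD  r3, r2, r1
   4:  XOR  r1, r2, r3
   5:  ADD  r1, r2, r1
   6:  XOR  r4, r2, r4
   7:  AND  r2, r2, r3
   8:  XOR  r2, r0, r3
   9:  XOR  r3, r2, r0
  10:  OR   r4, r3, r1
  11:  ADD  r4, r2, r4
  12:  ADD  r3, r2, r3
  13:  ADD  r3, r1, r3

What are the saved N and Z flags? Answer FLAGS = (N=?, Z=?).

FLAGS = (N=1, Z=0)

after  0: r0=0xa9 r1=0xe0 r2=0x80 r3=0x89 r4=0x66  N=1 Z=0
after  1: r0=0xa9 r1=0xe0 r2=0x80 r3=0x89 r4=0x66  N=1 Z=0
after  2: r0=0xef r1=0xe0 r2=0x80 r3=0x89 r4=0x66  N=1 Z=0
after  3: r0=0xef r1=0xe0 r2=0x80 r3=0x60 r4=0x66  N=0 Z=0
after  4: r0=0xef r1=0xe0 r2=0x80 r3=0x60 r4=0x66  N=1 Z=0
after  5: r0=0xef r1=0x60 r2=0x80 r3=0x60 r4=0x66  N=0 Z=0
after  6: r0=0xef r1=0x60 r2=0x80 r3=0x60 r4=0xe6  N=1 Z=0
after  7: r0=0xef r1=0x60 r2=0x00 r3=0x60 r4=0xe6  N=0 Z=1
after  8: r0=0xef r1=0x60 r2=0x8f r3=0x60 r4=0xe6  N=1 Z=0
after  9: r0=0xef r1=0x60 r2=0x8f r3=0x60 r4=0xe6  N=0 Z=0
after 10: r0=0xef r1=0x60 r2=0x8f r3=0x60 r4=0x60  N=0 Z=0
after 11: r0=0xef r1=0x60 r2=0x8f r3=0x60 r4=0xef  N=1 Z=0
after 12: r0=0xef r1=0x60 r2=0x8f r3=0xef r4=0xef  N=1 Z=0
-- IRQ taken; context saved, return-PC = 13 --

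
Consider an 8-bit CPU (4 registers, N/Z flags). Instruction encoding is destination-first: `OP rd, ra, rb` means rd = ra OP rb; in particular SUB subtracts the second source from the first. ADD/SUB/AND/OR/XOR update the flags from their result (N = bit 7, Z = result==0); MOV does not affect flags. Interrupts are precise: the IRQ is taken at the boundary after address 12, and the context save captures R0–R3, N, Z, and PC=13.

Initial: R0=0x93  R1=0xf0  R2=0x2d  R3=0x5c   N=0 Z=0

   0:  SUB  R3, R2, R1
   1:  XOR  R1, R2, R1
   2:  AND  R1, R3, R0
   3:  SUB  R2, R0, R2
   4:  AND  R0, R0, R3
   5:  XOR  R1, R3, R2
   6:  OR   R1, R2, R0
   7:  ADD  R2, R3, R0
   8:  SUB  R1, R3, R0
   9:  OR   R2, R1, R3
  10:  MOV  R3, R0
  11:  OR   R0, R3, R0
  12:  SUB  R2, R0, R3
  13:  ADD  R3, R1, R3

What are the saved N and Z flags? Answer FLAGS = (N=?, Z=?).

after  0: R0=0x93 R1=0xf0 R2=0x2d R3=0x3d  N=0 Z=0
after  1: R0=0x93 R1=0xdd R2=0x2d R3=0x3d  N=1 Z=0
after  2: R0=0x93 R1=0x11 R2=0x2d R3=0x3d  N=0 Z=0
after  3: R0=0x93 R1=0x11 R2=0x66 R3=0x3d  N=0 Z=0
after  4: R0=0x11 R1=0x11 R2=0x66 R3=0x3d  N=0 Z=0
after  5: R0=0x11 R1=0x5b R2=0x66 R3=0x3d  N=0 Z=0
after  6: R0=0x11 R1=0x77 R2=0x66 R3=0x3d  N=0 Z=0
after  7: R0=0x11 R1=0x77 R2=0x4e R3=0x3d  N=0 Z=0
after  8: R0=0x11 R1=0x2c R2=0x4e R3=0x3d  N=0 Z=0
after  9: R0=0x11 R1=0x2c R2=0x3d R3=0x3d  N=0 Z=0
after 10: R0=0x11 R1=0x2c R2=0x3d R3=0x11  N=0 Z=0
after 11: R0=0x11 R1=0x2c R2=0x3d R3=0x11  N=0 Z=0
after 12: R0=0x11 R1=0x2c R2=0x00 R3=0x11  N=0 Z=1
-- IRQ taken; context saved, return-PC = 13 --

FLAGS = (N=0, Z=1)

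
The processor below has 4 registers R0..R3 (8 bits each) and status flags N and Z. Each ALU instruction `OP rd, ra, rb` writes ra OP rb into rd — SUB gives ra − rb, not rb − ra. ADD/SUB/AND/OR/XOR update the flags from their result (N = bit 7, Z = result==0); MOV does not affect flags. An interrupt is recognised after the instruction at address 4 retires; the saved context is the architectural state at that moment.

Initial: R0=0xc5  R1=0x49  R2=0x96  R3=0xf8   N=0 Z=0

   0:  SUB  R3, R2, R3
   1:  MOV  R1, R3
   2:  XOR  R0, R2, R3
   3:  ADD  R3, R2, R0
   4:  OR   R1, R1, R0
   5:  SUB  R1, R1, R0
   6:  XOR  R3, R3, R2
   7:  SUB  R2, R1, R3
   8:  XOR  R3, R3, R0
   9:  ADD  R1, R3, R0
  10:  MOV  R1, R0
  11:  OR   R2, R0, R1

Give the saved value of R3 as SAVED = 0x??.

SAVED = 0x9e

after  0: R0=0xc5 R1=0x49 R2=0x96 R3=0x9e  N=1 Z=0
after  1: R0=0xc5 R1=0x9e R2=0x96 R3=0x9e  N=1 Z=0
after  2: R0=0x08 R1=0x9e R2=0x96 R3=0x9e  N=0 Z=0
after  3: R0=0x08 R1=0x9e R2=0x96 R3=0x9e  N=1 Z=0
after  4: R0=0x08 R1=0x9e R2=0x96 R3=0x9e  N=1 Z=0
-- IRQ taken; context saved, return-PC = 5 --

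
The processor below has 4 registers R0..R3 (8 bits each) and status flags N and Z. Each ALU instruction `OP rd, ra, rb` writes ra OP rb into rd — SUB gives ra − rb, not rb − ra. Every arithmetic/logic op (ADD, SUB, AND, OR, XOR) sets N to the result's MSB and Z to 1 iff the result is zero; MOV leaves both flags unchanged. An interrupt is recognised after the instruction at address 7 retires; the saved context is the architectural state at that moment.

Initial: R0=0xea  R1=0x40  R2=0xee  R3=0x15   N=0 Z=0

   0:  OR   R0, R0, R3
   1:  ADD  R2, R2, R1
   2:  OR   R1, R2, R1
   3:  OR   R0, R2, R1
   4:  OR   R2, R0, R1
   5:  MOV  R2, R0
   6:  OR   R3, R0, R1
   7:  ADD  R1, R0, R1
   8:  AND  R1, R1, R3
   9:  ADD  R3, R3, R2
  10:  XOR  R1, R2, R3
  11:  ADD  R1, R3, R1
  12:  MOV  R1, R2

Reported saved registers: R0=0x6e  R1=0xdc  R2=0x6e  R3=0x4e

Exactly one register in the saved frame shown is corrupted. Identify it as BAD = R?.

BAD = R3

after  0: R0=0xff R1=0x40 R2=0xee R3=0x15  N=1 Z=0
after  1: R0=0xff R1=0x40 R2=0x2e R3=0x15  N=0 Z=0
after  2: R0=0xff R1=0x6e R2=0x2e R3=0x15  N=0 Z=0
after  3: R0=0x6e R1=0x6e R2=0x2e R3=0x15  N=0 Z=0
after  4: R0=0x6e R1=0x6e R2=0x6e R3=0x15  N=0 Z=0
after  5: R0=0x6e R1=0x6e R2=0x6e R3=0x15  N=0 Z=0
after  6: R0=0x6e R1=0x6e R2=0x6e R3=0x6e  N=0 Z=0
after  7: R0=0x6e R1=0xdc R2=0x6e R3=0x6e  N=1 Z=0
-- IRQ taken; context saved, return-PC = 8 --
mismatch: R3: reported 0x4e vs actual 0x6e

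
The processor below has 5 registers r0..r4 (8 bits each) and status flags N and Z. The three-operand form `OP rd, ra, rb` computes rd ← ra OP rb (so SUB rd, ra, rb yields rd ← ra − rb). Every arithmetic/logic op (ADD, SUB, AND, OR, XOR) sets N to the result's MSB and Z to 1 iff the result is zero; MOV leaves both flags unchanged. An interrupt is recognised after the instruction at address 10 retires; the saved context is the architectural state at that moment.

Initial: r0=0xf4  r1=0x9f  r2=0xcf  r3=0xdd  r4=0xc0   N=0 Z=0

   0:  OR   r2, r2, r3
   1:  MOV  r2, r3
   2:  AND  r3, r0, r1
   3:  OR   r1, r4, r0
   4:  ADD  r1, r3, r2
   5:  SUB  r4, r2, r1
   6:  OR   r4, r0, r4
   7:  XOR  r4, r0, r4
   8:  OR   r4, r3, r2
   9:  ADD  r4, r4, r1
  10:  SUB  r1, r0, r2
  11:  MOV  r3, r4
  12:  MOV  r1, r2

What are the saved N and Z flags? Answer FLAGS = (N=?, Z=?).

FLAGS = (N=0, Z=0)

after  0: r0=0xf4 r1=0x9f r2=0xdf r3=0xdd r4=0xc0  N=1 Z=0
after  1: r0=0xf4 r1=0x9f r2=0xdd r3=0xdd r4=0xc0  N=1 Z=0
after  2: r0=0xf4 r1=0x9f r2=0xdd r3=0x94 r4=0xc0  N=1 Z=0
after  3: r0=0xf4 r1=0xf4 r2=0xdd r3=0x94 r4=0xc0  N=1 Z=0
after  4: r0=0xf4 r1=0x71 r2=0xdd r3=0x94 r4=0xc0  N=0 Z=0
after  5: r0=0xf4 r1=0x71 r2=0xdd r3=0x94 r4=0x6c  N=0 Z=0
after  6: r0=0xf4 r1=0x71 r2=0xdd r3=0x94 r4=0xfc  N=1 Z=0
after  7: r0=0xf4 r1=0x71 r2=0xdd r3=0x94 r4=0x08  N=0 Z=0
after  8: r0=0xf4 r1=0x71 r2=0xdd r3=0x94 r4=0xdd  N=1 Z=0
after  9: r0=0xf4 r1=0x71 r2=0xdd r3=0x94 r4=0x4e  N=0 Z=0
after 10: r0=0xf4 r1=0x17 r2=0xdd r3=0x94 r4=0x4e  N=0 Z=0
-- IRQ taken; context saved, return-PC = 11 --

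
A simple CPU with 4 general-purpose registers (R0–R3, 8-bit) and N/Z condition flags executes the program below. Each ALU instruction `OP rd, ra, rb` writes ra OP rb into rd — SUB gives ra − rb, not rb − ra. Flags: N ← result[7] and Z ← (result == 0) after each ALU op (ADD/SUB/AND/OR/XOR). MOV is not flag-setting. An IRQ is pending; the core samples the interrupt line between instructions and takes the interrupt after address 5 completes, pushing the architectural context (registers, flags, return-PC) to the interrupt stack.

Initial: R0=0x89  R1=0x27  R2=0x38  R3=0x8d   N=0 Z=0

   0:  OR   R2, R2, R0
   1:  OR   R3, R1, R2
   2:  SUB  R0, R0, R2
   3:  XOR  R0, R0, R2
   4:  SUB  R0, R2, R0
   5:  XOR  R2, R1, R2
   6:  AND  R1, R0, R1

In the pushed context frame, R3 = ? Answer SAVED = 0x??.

after  0: R0=0x89 R1=0x27 R2=0xb9 R3=0x8d  N=1 Z=0
after  1: R0=0x89 R1=0x27 R2=0xb9 R3=0xbf  N=1 Z=0
after  2: R0=0xd0 R1=0x27 R2=0xb9 R3=0xbf  N=1 Z=0
after  3: R0=0x69 R1=0x27 R2=0xb9 R3=0xbf  N=0 Z=0
after  4: R0=0x50 R1=0x27 R2=0xb9 R3=0xbf  N=0 Z=0
after  5: R0=0x50 R1=0x27 R2=0x9e R3=0xbf  N=1 Z=0
-- IRQ taken; context saved, return-PC = 6 --

SAVED = 0xbf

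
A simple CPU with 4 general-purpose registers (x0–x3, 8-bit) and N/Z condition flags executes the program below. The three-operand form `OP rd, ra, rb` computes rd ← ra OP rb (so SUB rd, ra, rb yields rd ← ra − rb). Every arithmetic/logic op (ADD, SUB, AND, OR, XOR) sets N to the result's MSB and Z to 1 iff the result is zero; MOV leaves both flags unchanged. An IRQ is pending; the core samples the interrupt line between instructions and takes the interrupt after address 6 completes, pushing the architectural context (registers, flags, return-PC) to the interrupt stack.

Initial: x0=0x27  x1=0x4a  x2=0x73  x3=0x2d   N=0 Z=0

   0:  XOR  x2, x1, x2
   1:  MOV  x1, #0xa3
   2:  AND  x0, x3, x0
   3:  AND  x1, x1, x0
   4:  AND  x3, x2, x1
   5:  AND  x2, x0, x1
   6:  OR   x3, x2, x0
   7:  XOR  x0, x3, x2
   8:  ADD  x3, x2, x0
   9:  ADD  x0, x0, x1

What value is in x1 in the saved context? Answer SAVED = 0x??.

SAVED = 0x21

after  0: x0=0x27 x1=0x4a x2=0x39 x3=0x2d  N=0 Z=0
after  1: x0=0x27 x1=0xa3 x2=0x39 x3=0x2d  N=0 Z=0
after  2: x0=0x25 x1=0xa3 x2=0x39 x3=0x2d  N=0 Z=0
after  3: x0=0x25 x1=0x21 x2=0x39 x3=0x2d  N=0 Z=0
after  4: x0=0x25 x1=0x21 x2=0x39 x3=0x21  N=0 Z=0
after  5: x0=0x25 x1=0x21 x2=0x21 x3=0x21  N=0 Z=0
after  6: x0=0x25 x1=0x21 x2=0x21 x3=0x25  N=0 Z=0
-- IRQ taken; context saved, return-PC = 7 --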